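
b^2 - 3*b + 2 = (b - 2)*(b - 1)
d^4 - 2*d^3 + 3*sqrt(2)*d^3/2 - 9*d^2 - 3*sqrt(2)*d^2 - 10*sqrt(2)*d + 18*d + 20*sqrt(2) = (d - 2)*(d - 2*sqrt(2))*(d + sqrt(2))*(d + 5*sqrt(2)/2)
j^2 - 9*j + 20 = (j - 5)*(j - 4)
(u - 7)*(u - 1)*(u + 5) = u^3 - 3*u^2 - 33*u + 35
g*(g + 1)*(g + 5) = g^3 + 6*g^2 + 5*g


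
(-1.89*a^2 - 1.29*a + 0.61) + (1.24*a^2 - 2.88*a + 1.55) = -0.65*a^2 - 4.17*a + 2.16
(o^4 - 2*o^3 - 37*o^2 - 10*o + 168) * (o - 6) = o^5 - 8*o^4 - 25*o^3 + 212*o^2 + 228*o - 1008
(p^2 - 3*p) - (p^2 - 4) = 4 - 3*p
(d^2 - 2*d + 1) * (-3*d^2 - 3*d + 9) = -3*d^4 + 3*d^3 + 12*d^2 - 21*d + 9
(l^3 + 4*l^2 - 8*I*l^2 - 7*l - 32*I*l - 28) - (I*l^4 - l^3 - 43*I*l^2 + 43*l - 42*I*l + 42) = -I*l^4 + 2*l^3 + 4*l^2 + 35*I*l^2 - 50*l + 10*I*l - 70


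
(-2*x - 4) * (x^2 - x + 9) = -2*x^3 - 2*x^2 - 14*x - 36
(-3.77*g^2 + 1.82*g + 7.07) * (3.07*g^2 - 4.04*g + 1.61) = -11.5739*g^4 + 20.8182*g^3 + 8.2824*g^2 - 25.6326*g + 11.3827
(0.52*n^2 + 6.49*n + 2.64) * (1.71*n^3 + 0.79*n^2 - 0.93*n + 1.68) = 0.8892*n^5 + 11.5087*n^4 + 9.1579*n^3 - 3.0765*n^2 + 8.448*n + 4.4352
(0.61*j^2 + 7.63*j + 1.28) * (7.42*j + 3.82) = 4.5262*j^3 + 58.9448*j^2 + 38.6442*j + 4.8896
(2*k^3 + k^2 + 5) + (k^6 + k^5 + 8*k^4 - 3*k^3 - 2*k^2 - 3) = k^6 + k^5 + 8*k^4 - k^3 - k^2 + 2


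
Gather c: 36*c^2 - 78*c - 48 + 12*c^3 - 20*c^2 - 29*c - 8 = 12*c^3 + 16*c^2 - 107*c - 56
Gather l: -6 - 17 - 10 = -33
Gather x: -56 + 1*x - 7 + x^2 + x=x^2 + 2*x - 63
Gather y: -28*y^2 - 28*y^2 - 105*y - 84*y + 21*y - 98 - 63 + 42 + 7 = -56*y^2 - 168*y - 112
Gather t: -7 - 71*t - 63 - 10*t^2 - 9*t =-10*t^2 - 80*t - 70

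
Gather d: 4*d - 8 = 4*d - 8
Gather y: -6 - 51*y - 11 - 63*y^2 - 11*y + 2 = -63*y^2 - 62*y - 15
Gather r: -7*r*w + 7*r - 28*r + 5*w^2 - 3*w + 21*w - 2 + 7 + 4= r*(-7*w - 21) + 5*w^2 + 18*w + 9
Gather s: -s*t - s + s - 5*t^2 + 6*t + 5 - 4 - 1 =-s*t - 5*t^2 + 6*t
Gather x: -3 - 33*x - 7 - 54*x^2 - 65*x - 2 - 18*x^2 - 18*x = -72*x^2 - 116*x - 12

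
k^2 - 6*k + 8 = (k - 4)*(k - 2)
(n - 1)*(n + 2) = n^2 + n - 2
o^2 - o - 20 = (o - 5)*(o + 4)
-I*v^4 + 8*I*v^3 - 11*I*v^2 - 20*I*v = v*(v - 5)*(v - 4)*(-I*v - I)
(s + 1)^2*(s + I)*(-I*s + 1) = -I*s^4 + 2*s^3 - 2*I*s^3 + 4*s^2 + 2*s + 2*I*s + I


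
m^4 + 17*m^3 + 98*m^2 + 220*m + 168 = (m + 2)^2*(m + 6)*(m + 7)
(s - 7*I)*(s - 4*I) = s^2 - 11*I*s - 28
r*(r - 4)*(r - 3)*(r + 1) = r^4 - 6*r^3 + 5*r^2 + 12*r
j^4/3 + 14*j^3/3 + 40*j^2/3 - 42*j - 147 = (j/3 + 1)*(j - 3)*(j + 7)^2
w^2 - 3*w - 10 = (w - 5)*(w + 2)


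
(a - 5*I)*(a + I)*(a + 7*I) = a^3 + 3*I*a^2 + 33*a + 35*I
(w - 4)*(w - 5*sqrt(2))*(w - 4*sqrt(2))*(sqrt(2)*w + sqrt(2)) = sqrt(2)*w^4 - 18*w^3 - 3*sqrt(2)*w^3 + 36*sqrt(2)*w^2 + 54*w^2 - 120*sqrt(2)*w + 72*w - 160*sqrt(2)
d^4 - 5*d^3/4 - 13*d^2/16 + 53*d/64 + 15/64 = (d - 5/4)*(d - 1)*(d + 1/4)*(d + 3/4)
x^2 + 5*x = x*(x + 5)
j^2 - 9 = (j - 3)*(j + 3)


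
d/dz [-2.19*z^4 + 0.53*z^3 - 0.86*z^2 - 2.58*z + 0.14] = -8.76*z^3 + 1.59*z^2 - 1.72*z - 2.58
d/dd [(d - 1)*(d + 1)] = 2*d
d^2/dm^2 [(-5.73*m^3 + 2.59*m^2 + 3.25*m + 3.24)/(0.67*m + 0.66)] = (-5.144394*m^3 - 15.202836*m^2 - 14.975928*m + 2.29098)/(0.300763*m^3 + 0.888822*m^2 + 0.875556*m + 0.287496)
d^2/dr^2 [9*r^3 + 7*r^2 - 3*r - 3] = 54*r + 14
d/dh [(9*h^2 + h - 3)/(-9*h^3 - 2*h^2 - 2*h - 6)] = (81*h^4 + 18*h^3 - 97*h^2 - 120*h - 12)/(81*h^6 + 36*h^5 + 40*h^4 + 116*h^3 + 28*h^2 + 24*h + 36)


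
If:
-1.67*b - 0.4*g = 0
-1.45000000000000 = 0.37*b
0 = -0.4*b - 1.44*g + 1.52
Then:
No Solution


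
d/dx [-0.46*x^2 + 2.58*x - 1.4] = 2.58 - 0.92*x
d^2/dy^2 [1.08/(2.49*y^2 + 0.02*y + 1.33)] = (-13.392216*y^2 - 0.107568*y + 1.08*(4.98*y + 0.02)*(9.96*y + 0.04) - 7.153272)/(2.49*y^2 + 0.02*y + 1.33)^3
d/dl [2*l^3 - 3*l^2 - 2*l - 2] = 6*l^2 - 6*l - 2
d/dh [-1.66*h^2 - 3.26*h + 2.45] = -3.32*h - 3.26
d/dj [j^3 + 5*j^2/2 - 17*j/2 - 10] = 3*j^2 + 5*j - 17/2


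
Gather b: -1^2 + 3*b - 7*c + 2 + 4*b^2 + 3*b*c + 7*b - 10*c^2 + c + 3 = 4*b^2 + b*(3*c + 10) - 10*c^2 - 6*c + 4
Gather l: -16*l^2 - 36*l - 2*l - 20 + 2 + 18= -16*l^2 - 38*l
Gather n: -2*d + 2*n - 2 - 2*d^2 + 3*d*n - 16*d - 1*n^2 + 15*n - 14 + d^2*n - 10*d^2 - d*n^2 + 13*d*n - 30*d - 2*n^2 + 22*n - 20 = -12*d^2 - 48*d + n^2*(-d - 3) + n*(d^2 + 16*d + 39) - 36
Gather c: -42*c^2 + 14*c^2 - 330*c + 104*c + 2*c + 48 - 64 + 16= -28*c^2 - 224*c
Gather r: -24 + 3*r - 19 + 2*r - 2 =5*r - 45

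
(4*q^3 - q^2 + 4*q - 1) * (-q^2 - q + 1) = -4*q^5 - 3*q^4 + q^3 - 4*q^2 + 5*q - 1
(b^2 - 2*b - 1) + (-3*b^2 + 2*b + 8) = 7 - 2*b^2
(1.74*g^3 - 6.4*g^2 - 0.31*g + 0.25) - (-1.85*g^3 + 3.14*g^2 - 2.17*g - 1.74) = 3.59*g^3 - 9.54*g^2 + 1.86*g + 1.99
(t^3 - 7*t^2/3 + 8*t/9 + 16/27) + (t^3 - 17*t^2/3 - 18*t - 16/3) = 2*t^3 - 8*t^2 - 154*t/9 - 128/27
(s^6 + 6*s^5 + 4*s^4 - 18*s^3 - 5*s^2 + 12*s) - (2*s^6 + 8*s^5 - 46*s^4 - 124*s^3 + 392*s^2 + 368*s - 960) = -s^6 - 2*s^5 + 50*s^4 + 106*s^3 - 397*s^2 - 356*s + 960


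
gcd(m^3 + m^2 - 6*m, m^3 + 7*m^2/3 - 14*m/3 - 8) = m^2 + m - 6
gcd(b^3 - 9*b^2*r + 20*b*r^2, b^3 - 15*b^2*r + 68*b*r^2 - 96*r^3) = -b + 4*r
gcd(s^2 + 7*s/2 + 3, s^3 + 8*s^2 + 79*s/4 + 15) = s + 3/2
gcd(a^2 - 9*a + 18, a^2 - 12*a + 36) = a - 6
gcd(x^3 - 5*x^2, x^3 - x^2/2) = x^2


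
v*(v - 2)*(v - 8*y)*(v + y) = v^4 - 7*v^3*y - 2*v^3 - 8*v^2*y^2 + 14*v^2*y + 16*v*y^2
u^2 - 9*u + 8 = (u - 8)*(u - 1)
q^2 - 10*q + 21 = (q - 7)*(q - 3)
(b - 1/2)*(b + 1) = b^2 + b/2 - 1/2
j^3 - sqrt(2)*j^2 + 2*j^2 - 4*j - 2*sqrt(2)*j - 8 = (j + 2)*(j - 2*sqrt(2))*(j + sqrt(2))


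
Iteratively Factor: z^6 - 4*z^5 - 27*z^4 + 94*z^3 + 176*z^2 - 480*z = (z - 2)*(z^5 - 2*z^4 - 31*z^3 + 32*z^2 + 240*z) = (z - 2)*(z + 3)*(z^4 - 5*z^3 - 16*z^2 + 80*z) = (z - 4)*(z - 2)*(z + 3)*(z^3 - z^2 - 20*z) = (z - 4)*(z - 2)*(z + 3)*(z + 4)*(z^2 - 5*z) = z*(z - 4)*(z - 2)*(z + 3)*(z + 4)*(z - 5)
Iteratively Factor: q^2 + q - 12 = (q + 4)*(q - 3)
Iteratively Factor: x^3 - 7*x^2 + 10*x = (x - 2)*(x^2 - 5*x) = (x - 5)*(x - 2)*(x)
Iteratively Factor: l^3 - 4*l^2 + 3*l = (l)*(l^2 - 4*l + 3) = l*(l - 3)*(l - 1)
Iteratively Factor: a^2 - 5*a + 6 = (a - 3)*(a - 2)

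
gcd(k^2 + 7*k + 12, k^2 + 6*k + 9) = k + 3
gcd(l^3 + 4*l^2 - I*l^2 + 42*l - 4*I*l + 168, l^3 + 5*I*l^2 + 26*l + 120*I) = l + 6*I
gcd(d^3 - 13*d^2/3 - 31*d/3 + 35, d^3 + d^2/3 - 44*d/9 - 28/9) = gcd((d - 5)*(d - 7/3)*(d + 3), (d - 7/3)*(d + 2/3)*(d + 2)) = d - 7/3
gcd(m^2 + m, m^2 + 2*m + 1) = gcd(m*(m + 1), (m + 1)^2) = m + 1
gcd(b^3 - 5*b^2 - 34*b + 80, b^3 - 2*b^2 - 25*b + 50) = b^2 + 3*b - 10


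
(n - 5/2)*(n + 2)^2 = n^3 + 3*n^2/2 - 6*n - 10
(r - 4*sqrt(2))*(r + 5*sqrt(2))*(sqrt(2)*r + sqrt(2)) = sqrt(2)*r^3 + sqrt(2)*r^2 + 2*r^2 - 40*sqrt(2)*r + 2*r - 40*sqrt(2)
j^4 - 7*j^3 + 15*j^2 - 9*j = j*(j - 3)^2*(j - 1)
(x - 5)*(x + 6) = x^2 + x - 30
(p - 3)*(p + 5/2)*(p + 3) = p^3 + 5*p^2/2 - 9*p - 45/2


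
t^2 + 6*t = t*(t + 6)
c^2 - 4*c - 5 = (c - 5)*(c + 1)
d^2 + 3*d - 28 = (d - 4)*(d + 7)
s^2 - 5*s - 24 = (s - 8)*(s + 3)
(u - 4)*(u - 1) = u^2 - 5*u + 4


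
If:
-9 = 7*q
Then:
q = -9/7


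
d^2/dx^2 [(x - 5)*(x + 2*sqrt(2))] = 2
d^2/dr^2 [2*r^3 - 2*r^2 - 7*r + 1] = 12*r - 4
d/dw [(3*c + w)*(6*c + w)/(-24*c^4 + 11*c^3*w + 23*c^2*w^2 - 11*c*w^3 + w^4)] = (-(3*c + w)*(6*c + w)*(11*c^3 + 46*c^2*w - 33*c*w^2 + 4*w^3) + (9*c + 2*w)*(-24*c^4 + 11*c^3*w + 23*c^2*w^2 - 11*c*w^3 + w^4))/(-24*c^4 + 11*c^3*w + 23*c^2*w^2 - 11*c*w^3 + w^4)^2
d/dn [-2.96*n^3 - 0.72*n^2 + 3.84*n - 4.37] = -8.88*n^2 - 1.44*n + 3.84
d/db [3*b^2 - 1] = 6*b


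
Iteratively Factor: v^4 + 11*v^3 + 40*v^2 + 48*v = (v + 4)*(v^3 + 7*v^2 + 12*v) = v*(v + 4)*(v^2 + 7*v + 12) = v*(v + 4)^2*(v + 3)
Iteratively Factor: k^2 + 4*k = (k)*(k + 4)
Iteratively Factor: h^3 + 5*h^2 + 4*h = (h + 4)*(h^2 + h) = h*(h + 4)*(h + 1)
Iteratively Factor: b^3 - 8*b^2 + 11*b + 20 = (b + 1)*(b^2 - 9*b + 20) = (b - 5)*(b + 1)*(b - 4)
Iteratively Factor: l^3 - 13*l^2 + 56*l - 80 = (l - 4)*(l^2 - 9*l + 20) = (l - 4)^2*(l - 5)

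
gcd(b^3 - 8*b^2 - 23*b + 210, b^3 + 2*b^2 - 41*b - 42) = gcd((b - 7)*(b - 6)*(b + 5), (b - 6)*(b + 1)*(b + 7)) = b - 6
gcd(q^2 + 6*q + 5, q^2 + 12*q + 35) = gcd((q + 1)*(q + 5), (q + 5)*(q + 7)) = q + 5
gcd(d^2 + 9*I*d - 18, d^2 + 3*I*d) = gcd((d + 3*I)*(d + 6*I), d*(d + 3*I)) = d + 3*I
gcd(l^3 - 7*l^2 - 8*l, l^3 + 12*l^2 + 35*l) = l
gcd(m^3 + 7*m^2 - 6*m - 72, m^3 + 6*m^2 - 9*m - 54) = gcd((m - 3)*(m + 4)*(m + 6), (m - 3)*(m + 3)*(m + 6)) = m^2 + 3*m - 18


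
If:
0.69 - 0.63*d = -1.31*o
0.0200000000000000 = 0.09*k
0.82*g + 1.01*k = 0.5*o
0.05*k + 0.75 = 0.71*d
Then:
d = 1.07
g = -0.28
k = 0.22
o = -0.01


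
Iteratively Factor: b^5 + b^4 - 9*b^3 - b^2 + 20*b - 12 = (b - 1)*(b^4 + 2*b^3 - 7*b^2 - 8*b + 12) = (b - 2)*(b - 1)*(b^3 + 4*b^2 + b - 6) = (b - 2)*(b - 1)*(b + 2)*(b^2 + 2*b - 3) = (b - 2)*(b - 1)^2*(b + 2)*(b + 3)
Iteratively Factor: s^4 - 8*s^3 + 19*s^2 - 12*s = (s - 1)*(s^3 - 7*s^2 + 12*s) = (s - 4)*(s - 1)*(s^2 - 3*s) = (s - 4)*(s - 3)*(s - 1)*(s)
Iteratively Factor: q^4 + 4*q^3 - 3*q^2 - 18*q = (q + 3)*(q^3 + q^2 - 6*q) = (q - 2)*(q + 3)*(q^2 + 3*q) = q*(q - 2)*(q + 3)*(q + 3)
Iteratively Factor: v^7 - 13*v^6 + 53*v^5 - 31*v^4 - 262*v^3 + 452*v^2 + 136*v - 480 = (v - 2)*(v^6 - 11*v^5 + 31*v^4 + 31*v^3 - 200*v^2 + 52*v + 240) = (v - 2)^2*(v^5 - 9*v^4 + 13*v^3 + 57*v^2 - 86*v - 120) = (v - 4)*(v - 2)^2*(v^4 - 5*v^3 - 7*v^2 + 29*v + 30) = (v - 4)*(v - 2)^2*(v + 2)*(v^3 - 7*v^2 + 7*v + 15) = (v - 5)*(v - 4)*(v - 2)^2*(v + 2)*(v^2 - 2*v - 3) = (v - 5)*(v - 4)*(v - 2)^2*(v + 1)*(v + 2)*(v - 3)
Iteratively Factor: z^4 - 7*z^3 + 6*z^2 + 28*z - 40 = (z + 2)*(z^3 - 9*z^2 + 24*z - 20) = (z - 5)*(z + 2)*(z^2 - 4*z + 4) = (z - 5)*(z - 2)*(z + 2)*(z - 2)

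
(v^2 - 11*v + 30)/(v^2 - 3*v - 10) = (v - 6)/(v + 2)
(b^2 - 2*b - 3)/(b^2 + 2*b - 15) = (b + 1)/(b + 5)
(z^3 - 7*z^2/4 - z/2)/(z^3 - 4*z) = (z + 1/4)/(z + 2)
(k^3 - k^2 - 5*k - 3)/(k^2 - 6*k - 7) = (k^2 - 2*k - 3)/(k - 7)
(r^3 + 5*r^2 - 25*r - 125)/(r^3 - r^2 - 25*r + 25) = (r + 5)/(r - 1)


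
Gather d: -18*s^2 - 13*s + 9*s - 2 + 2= -18*s^2 - 4*s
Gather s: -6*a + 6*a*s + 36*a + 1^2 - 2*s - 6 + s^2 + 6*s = 30*a + s^2 + s*(6*a + 4) - 5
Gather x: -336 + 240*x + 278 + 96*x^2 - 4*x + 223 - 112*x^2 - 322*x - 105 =-16*x^2 - 86*x + 60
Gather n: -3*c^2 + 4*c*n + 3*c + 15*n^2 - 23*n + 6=-3*c^2 + 3*c + 15*n^2 + n*(4*c - 23) + 6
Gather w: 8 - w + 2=10 - w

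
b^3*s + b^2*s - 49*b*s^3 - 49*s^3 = (b - 7*s)*(b + 7*s)*(b*s + s)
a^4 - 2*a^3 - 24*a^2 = a^2*(a - 6)*(a + 4)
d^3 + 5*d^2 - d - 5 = (d - 1)*(d + 1)*(d + 5)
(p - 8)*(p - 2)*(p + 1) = p^3 - 9*p^2 + 6*p + 16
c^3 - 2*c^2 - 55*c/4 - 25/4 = (c - 5)*(c + 1/2)*(c + 5/2)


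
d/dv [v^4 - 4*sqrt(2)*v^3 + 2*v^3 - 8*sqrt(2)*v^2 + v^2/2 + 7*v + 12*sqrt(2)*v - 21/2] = 4*v^3 - 12*sqrt(2)*v^2 + 6*v^2 - 16*sqrt(2)*v + v + 7 + 12*sqrt(2)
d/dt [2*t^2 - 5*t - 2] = 4*t - 5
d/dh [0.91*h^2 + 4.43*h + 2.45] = 1.82*h + 4.43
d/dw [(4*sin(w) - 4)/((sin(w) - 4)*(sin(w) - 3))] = 4*(2*sin(w) + cos(w)^2 + 4)*cos(w)/((sin(w) - 4)^2*(sin(w) - 3)^2)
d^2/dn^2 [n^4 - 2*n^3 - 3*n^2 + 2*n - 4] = 12*n^2 - 12*n - 6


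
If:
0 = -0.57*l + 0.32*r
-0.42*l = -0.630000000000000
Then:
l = 1.50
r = 2.67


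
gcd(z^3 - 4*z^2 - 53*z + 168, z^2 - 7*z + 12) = z - 3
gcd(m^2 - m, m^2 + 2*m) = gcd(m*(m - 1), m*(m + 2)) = m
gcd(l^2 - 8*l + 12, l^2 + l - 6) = l - 2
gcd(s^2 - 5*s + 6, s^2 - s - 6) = s - 3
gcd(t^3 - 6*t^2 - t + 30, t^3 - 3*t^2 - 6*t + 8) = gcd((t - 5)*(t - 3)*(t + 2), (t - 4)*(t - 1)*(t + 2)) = t + 2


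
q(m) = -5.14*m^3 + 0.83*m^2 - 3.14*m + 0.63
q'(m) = -15.42*m^2 + 1.66*m - 3.14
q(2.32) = -66.37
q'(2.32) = -82.29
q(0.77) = -3.64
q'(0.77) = -11.00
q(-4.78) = 595.97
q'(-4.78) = -363.40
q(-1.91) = 45.47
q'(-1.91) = -62.56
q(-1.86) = 42.42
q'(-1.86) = -59.57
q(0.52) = -1.50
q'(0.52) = -6.45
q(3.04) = -145.65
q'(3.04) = -140.60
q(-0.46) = 2.75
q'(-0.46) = -7.17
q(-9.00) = 3843.18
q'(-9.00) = -1267.10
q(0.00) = 0.63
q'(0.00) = -3.14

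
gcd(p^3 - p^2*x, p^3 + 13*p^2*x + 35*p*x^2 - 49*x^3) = -p + x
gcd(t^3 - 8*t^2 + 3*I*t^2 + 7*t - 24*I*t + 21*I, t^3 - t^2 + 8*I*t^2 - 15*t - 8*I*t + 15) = t^2 + t*(-1 + 3*I) - 3*I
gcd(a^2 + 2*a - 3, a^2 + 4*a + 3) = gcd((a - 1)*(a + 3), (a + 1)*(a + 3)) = a + 3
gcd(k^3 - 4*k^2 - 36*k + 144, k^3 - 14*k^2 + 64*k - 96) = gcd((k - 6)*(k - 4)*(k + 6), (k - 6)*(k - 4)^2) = k^2 - 10*k + 24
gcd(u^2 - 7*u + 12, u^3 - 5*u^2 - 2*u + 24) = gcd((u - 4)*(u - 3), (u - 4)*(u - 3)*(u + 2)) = u^2 - 7*u + 12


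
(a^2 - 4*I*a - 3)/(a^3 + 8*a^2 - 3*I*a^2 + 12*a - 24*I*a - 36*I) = (a - I)/(a^2 + 8*a + 12)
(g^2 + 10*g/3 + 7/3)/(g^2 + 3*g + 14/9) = 3*(g + 1)/(3*g + 2)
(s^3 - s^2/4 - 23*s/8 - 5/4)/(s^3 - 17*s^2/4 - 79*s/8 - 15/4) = (s - 2)/(s - 6)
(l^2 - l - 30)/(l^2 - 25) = (l - 6)/(l - 5)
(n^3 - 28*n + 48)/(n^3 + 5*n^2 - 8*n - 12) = (n - 4)/(n + 1)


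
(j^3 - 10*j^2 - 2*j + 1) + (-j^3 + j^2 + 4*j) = -9*j^2 + 2*j + 1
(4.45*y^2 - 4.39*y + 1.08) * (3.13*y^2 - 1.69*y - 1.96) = 13.9285*y^4 - 21.2612*y^3 + 2.0775*y^2 + 6.7792*y - 2.1168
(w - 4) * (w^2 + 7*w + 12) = w^3 + 3*w^2 - 16*w - 48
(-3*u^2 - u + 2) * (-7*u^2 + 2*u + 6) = 21*u^4 + u^3 - 34*u^2 - 2*u + 12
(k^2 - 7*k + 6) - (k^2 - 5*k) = 6 - 2*k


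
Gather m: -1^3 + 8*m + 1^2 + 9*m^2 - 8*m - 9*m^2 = 0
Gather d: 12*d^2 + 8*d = 12*d^2 + 8*d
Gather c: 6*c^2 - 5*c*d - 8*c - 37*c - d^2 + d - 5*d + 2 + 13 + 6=6*c^2 + c*(-5*d - 45) - d^2 - 4*d + 21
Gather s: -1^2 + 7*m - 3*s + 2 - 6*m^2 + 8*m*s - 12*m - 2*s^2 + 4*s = -6*m^2 - 5*m - 2*s^2 + s*(8*m + 1) + 1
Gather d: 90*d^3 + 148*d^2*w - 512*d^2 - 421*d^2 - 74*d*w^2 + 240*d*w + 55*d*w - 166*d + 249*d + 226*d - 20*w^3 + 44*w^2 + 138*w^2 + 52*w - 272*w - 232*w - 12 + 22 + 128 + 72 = 90*d^3 + d^2*(148*w - 933) + d*(-74*w^2 + 295*w + 309) - 20*w^3 + 182*w^2 - 452*w + 210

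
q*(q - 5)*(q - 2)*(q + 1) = q^4 - 6*q^3 + 3*q^2 + 10*q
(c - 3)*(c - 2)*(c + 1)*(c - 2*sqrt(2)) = c^4 - 4*c^3 - 2*sqrt(2)*c^3 + c^2 + 8*sqrt(2)*c^2 - 2*sqrt(2)*c + 6*c - 12*sqrt(2)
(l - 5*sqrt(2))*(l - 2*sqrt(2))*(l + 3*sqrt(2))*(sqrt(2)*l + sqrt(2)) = sqrt(2)*l^4 - 8*l^3 + sqrt(2)*l^3 - 22*sqrt(2)*l^2 - 8*l^2 - 22*sqrt(2)*l + 120*l + 120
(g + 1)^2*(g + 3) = g^3 + 5*g^2 + 7*g + 3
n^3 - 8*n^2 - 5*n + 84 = (n - 7)*(n - 4)*(n + 3)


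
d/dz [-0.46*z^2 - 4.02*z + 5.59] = -0.92*z - 4.02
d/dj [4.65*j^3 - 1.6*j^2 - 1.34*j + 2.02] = 13.95*j^2 - 3.2*j - 1.34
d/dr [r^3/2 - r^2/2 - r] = 3*r^2/2 - r - 1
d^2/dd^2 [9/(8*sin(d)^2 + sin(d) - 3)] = 9*(-256*sin(d)^4 - 24*sin(d)^3 + 287*sin(d)^2 + 45*sin(d) + 50)/(8*sin(d)^2 + sin(d) - 3)^3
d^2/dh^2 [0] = 0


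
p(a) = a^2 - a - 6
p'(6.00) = 11.00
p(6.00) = 24.00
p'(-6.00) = -13.00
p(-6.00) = 36.00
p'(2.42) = 3.84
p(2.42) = -2.56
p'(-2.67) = -6.34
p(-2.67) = 3.80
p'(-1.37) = -3.74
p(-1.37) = -2.75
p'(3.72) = 6.44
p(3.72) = 4.12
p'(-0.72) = -2.44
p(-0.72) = -4.76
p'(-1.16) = -3.32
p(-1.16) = -3.49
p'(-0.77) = -2.54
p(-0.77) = -4.64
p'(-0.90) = -2.80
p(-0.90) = -4.29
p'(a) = 2*a - 1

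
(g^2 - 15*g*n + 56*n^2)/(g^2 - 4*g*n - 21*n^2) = (g - 8*n)/(g + 3*n)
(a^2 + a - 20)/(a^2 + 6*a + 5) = (a - 4)/(a + 1)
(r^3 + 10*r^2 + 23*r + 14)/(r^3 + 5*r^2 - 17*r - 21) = (r + 2)/(r - 3)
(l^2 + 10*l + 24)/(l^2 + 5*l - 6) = (l + 4)/(l - 1)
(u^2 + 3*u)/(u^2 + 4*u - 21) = u*(u + 3)/(u^2 + 4*u - 21)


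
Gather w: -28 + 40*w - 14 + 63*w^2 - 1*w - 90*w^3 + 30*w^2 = -90*w^3 + 93*w^2 + 39*w - 42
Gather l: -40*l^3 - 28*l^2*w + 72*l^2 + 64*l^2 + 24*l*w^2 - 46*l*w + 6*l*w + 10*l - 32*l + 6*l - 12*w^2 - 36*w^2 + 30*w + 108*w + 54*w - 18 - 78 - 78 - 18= -40*l^3 + l^2*(136 - 28*w) + l*(24*w^2 - 40*w - 16) - 48*w^2 + 192*w - 192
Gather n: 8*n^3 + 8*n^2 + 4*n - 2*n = 8*n^3 + 8*n^2 + 2*n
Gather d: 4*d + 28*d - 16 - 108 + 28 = 32*d - 96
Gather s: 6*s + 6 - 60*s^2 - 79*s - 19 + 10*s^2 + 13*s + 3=-50*s^2 - 60*s - 10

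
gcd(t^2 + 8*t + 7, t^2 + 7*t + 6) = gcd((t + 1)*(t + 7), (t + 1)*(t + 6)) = t + 1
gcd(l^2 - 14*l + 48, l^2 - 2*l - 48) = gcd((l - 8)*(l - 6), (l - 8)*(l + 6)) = l - 8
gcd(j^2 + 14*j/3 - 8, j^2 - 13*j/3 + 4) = j - 4/3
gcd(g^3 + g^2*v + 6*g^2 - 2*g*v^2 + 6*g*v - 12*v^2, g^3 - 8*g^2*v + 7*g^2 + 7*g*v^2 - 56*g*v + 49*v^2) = -g + v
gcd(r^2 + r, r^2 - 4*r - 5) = r + 1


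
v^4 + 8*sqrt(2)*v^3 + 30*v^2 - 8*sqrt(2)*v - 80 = (v - sqrt(2))*(v + 2*sqrt(2))^2*(v + 5*sqrt(2))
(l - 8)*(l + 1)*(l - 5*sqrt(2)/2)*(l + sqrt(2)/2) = l^4 - 7*l^3 - 2*sqrt(2)*l^3 - 21*l^2/2 + 14*sqrt(2)*l^2 + 35*l/2 + 16*sqrt(2)*l + 20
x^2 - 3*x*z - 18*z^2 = (x - 6*z)*(x + 3*z)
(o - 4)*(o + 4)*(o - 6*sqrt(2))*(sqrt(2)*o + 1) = sqrt(2)*o^4 - 11*o^3 - 22*sqrt(2)*o^2 + 176*o + 96*sqrt(2)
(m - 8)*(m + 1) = m^2 - 7*m - 8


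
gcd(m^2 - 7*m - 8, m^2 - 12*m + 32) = m - 8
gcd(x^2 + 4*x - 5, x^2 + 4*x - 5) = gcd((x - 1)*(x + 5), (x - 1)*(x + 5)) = x^2 + 4*x - 5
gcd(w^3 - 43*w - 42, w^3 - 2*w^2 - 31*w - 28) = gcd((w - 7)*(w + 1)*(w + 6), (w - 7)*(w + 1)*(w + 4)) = w^2 - 6*w - 7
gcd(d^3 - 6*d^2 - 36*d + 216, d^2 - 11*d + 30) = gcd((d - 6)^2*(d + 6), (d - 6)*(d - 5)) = d - 6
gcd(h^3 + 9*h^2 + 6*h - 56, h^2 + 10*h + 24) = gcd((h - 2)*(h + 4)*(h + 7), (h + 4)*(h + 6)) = h + 4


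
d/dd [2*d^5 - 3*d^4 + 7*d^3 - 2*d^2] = d*(10*d^3 - 12*d^2 + 21*d - 4)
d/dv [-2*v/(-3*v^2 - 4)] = 2*(4 - 3*v^2)/(9*v^4 + 24*v^2 + 16)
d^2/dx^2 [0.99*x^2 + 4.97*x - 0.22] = 1.98000000000000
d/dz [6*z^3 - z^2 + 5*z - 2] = 18*z^2 - 2*z + 5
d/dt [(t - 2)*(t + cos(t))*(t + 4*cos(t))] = (2 - t)*(t + cos(t))*(4*sin(t) - 1) + (2 - t)*(t + 4*cos(t))*(sin(t) - 1) + (t + cos(t))*(t + 4*cos(t))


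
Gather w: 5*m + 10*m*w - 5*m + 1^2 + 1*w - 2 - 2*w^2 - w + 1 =10*m*w - 2*w^2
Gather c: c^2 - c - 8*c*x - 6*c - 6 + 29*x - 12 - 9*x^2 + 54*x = c^2 + c*(-8*x - 7) - 9*x^2 + 83*x - 18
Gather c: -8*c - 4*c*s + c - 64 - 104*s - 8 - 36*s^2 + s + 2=c*(-4*s - 7) - 36*s^2 - 103*s - 70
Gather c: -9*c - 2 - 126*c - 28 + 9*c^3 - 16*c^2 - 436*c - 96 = 9*c^3 - 16*c^2 - 571*c - 126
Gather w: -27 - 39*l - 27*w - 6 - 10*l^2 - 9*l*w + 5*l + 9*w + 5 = -10*l^2 - 34*l + w*(-9*l - 18) - 28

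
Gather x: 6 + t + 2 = t + 8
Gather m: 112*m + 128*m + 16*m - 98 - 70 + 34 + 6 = 256*m - 128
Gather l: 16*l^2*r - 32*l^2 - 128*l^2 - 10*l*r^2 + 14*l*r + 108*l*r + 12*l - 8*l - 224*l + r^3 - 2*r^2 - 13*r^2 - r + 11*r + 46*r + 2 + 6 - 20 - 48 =l^2*(16*r - 160) + l*(-10*r^2 + 122*r - 220) + r^3 - 15*r^2 + 56*r - 60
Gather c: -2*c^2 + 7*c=-2*c^2 + 7*c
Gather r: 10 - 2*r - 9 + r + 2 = 3 - r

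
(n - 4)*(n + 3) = n^2 - n - 12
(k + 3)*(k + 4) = k^2 + 7*k + 12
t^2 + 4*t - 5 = (t - 1)*(t + 5)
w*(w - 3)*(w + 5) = w^3 + 2*w^2 - 15*w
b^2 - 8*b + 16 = (b - 4)^2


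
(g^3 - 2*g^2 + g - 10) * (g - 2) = g^4 - 4*g^3 + 5*g^2 - 12*g + 20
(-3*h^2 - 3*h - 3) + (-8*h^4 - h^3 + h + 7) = -8*h^4 - h^3 - 3*h^2 - 2*h + 4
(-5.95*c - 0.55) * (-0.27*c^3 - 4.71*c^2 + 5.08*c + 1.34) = 1.6065*c^4 + 28.173*c^3 - 27.6355*c^2 - 10.767*c - 0.737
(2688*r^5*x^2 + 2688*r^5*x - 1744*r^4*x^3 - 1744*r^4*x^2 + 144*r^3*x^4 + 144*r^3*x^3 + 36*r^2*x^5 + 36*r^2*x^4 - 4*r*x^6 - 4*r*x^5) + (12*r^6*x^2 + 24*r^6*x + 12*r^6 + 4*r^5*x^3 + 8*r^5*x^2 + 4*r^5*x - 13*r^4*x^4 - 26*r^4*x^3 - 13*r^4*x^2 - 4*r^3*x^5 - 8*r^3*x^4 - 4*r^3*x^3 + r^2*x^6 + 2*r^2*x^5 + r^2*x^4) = 12*r^6*x^2 + 24*r^6*x + 12*r^6 + 4*r^5*x^3 + 2696*r^5*x^2 + 2692*r^5*x - 13*r^4*x^4 - 1770*r^4*x^3 - 1757*r^4*x^2 - 4*r^3*x^5 + 136*r^3*x^4 + 140*r^3*x^3 + r^2*x^6 + 38*r^2*x^5 + 37*r^2*x^4 - 4*r*x^6 - 4*r*x^5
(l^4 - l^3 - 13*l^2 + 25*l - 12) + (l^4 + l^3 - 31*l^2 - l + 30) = 2*l^4 - 44*l^2 + 24*l + 18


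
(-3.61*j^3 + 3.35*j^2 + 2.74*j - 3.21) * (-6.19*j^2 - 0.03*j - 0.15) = 22.3459*j^5 - 20.6282*j^4 - 16.5196*j^3 + 19.2852*j^2 - 0.3147*j + 0.4815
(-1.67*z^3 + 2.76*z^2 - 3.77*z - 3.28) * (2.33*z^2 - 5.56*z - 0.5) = -3.8911*z^5 + 15.716*z^4 - 23.2947*z^3 + 11.9388*z^2 + 20.1218*z + 1.64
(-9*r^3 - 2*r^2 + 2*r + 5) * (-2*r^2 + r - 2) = 18*r^5 - 5*r^4 + 12*r^3 - 4*r^2 + r - 10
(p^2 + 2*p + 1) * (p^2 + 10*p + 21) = p^4 + 12*p^3 + 42*p^2 + 52*p + 21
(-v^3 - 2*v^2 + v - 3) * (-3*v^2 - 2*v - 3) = 3*v^5 + 8*v^4 + 4*v^3 + 13*v^2 + 3*v + 9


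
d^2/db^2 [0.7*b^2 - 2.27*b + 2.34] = 1.40000000000000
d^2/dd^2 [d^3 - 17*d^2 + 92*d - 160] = 6*d - 34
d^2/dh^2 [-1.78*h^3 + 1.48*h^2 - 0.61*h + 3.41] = 2.96 - 10.68*h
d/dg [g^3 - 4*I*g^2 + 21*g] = 3*g^2 - 8*I*g + 21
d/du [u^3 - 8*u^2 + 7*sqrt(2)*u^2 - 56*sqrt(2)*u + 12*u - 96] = 3*u^2 - 16*u + 14*sqrt(2)*u - 56*sqrt(2) + 12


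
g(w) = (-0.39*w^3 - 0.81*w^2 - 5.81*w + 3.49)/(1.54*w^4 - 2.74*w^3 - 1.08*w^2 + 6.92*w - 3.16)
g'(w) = (-1.17*w^2 - 1.62*w - 5.81)/(1.54*w^4 - 2.74*w^3 - 1.08*w^2 + 6.92*w - 3.16) + (-6.16*w^3 + 8.22*w^2 + 2.16*w - 6.92)*(-0.39*w^3 - 0.81*w^2 - 5.81*w + 3.49)/(1.54*w^4 - 2.74*w^3 - 1.08*w^2 + 6.92*w - 3.16)^2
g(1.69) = -2.20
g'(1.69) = 1.89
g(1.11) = -2.52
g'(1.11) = -1.09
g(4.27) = -0.22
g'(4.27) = 0.12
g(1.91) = -1.77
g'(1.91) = 1.94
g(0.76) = -1.99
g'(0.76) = -1.63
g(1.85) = -1.88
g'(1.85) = 1.99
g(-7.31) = 0.03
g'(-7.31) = 0.00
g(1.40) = -2.60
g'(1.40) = 0.65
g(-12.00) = 0.02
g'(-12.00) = 0.00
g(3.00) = -0.54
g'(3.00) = 0.50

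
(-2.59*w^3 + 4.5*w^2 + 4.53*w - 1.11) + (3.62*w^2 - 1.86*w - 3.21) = -2.59*w^3 + 8.12*w^2 + 2.67*w - 4.32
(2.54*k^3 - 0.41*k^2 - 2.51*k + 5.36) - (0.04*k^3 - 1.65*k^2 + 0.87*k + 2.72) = 2.5*k^3 + 1.24*k^2 - 3.38*k + 2.64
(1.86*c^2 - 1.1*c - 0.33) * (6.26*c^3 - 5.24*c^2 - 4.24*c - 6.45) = 11.6436*c^5 - 16.6324*c^4 - 4.1882*c^3 - 5.6038*c^2 + 8.4942*c + 2.1285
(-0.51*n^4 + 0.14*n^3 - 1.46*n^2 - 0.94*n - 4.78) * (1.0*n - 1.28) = -0.51*n^5 + 0.7928*n^4 - 1.6392*n^3 + 0.9288*n^2 - 3.5768*n + 6.1184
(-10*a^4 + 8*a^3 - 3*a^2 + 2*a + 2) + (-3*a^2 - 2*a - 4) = -10*a^4 + 8*a^3 - 6*a^2 - 2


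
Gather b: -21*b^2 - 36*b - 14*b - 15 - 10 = -21*b^2 - 50*b - 25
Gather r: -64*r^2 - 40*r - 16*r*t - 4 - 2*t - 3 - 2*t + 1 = -64*r^2 + r*(-16*t - 40) - 4*t - 6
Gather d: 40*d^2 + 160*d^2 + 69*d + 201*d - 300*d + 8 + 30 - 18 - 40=200*d^2 - 30*d - 20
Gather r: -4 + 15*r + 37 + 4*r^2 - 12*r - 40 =4*r^2 + 3*r - 7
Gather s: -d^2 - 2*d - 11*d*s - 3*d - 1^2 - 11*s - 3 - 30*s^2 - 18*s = -d^2 - 5*d - 30*s^2 + s*(-11*d - 29) - 4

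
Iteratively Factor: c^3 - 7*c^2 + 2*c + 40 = (c + 2)*(c^2 - 9*c + 20) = (c - 5)*(c + 2)*(c - 4)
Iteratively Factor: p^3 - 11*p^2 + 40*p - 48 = (p - 4)*(p^2 - 7*p + 12) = (p - 4)^2*(p - 3)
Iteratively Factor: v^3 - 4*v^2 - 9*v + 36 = (v - 3)*(v^2 - v - 12) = (v - 3)*(v + 3)*(v - 4)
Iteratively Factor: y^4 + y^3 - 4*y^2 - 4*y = (y)*(y^3 + y^2 - 4*y - 4) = y*(y - 2)*(y^2 + 3*y + 2) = y*(y - 2)*(y + 2)*(y + 1)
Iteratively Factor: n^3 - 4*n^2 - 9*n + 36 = (n + 3)*(n^2 - 7*n + 12) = (n - 3)*(n + 3)*(n - 4)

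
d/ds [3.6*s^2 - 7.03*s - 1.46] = 7.2*s - 7.03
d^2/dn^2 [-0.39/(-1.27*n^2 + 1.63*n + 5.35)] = (1.258062*n^2 - 1.614678*n - 0.39*(2.54*n - 1.63)*(5.08*n - 3.26) - 5.29971)/(-1.27*n^2 + 1.63*n + 5.35)^3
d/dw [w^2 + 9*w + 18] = 2*w + 9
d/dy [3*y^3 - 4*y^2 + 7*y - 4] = 9*y^2 - 8*y + 7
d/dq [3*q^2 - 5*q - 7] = 6*q - 5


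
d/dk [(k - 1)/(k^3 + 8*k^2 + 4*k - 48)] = (k^3 + 8*k^2 + 4*k - (k - 1)*(3*k^2 + 16*k + 4) - 48)/(k^3 + 8*k^2 + 4*k - 48)^2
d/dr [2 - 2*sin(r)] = -2*cos(r)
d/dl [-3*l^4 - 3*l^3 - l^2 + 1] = l*(-12*l^2 - 9*l - 2)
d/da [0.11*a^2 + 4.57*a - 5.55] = 0.22*a + 4.57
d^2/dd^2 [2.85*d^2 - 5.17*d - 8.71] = 5.70000000000000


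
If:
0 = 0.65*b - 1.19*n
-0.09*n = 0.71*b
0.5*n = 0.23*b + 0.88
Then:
No Solution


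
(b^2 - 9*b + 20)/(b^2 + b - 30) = (b - 4)/(b + 6)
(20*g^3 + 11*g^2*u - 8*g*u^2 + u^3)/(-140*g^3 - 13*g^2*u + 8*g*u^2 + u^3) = (-5*g^2 - 4*g*u + u^2)/(35*g^2 + 12*g*u + u^2)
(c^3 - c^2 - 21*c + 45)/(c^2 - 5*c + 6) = (c^2 + 2*c - 15)/(c - 2)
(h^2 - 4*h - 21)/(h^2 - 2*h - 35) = (h + 3)/(h + 5)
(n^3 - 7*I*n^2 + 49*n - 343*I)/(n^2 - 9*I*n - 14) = (n^2 + 49)/(n - 2*I)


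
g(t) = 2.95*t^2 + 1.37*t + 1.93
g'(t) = 5.9*t + 1.37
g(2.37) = 21.75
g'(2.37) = 15.35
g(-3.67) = 36.64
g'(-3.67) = -20.28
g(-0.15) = 1.79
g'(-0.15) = 0.48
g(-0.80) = 2.72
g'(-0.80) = -3.35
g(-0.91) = 3.13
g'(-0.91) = -4.00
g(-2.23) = 13.54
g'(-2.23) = -11.79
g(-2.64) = 18.87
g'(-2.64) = -14.21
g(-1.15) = 4.26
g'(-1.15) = -5.42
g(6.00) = 116.35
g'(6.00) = 36.77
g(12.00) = 443.17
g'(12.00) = 72.17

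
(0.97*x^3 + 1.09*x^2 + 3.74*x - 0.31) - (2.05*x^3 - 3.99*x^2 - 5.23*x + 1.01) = -1.08*x^3 + 5.08*x^2 + 8.97*x - 1.32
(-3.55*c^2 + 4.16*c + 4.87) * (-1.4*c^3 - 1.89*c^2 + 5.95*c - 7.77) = 4.97*c^5 + 0.8855*c^4 - 35.8029*c^3 + 43.1312*c^2 - 3.3467*c - 37.8399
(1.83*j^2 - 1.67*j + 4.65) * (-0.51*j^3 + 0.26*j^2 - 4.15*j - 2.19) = -0.9333*j^5 + 1.3275*j^4 - 10.4002*j^3 + 4.1318*j^2 - 15.6402*j - 10.1835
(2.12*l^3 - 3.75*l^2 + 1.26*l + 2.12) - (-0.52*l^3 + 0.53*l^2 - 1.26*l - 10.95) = 2.64*l^3 - 4.28*l^2 + 2.52*l + 13.07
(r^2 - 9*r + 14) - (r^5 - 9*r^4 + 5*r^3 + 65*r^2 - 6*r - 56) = -r^5 + 9*r^4 - 5*r^3 - 64*r^2 - 3*r + 70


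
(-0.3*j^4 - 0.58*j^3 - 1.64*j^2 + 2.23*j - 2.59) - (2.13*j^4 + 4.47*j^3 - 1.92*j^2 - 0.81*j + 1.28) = -2.43*j^4 - 5.05*j^3 + 0.28*j^2 + 3.04*j - 3.87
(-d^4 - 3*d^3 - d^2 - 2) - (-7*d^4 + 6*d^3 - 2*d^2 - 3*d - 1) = 6*d^4 - 9*d^3 + d^2 + 3*d - 1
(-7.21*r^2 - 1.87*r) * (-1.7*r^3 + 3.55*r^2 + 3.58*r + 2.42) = 12.257*r^5 - 22.4165*r^4 - 32.4503*r^3 - 24.1428*r^2 - 4.5254*r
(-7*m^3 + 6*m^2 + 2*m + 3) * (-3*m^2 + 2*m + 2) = 21*m^5 - 32*m^4 - 8*m^3 + 7*m^2 + 10*m + 6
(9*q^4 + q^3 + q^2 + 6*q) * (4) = 36*q^4 + 4*q^3 + 4*q^2 + 24*q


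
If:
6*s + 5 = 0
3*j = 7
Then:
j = 7/3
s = -5/6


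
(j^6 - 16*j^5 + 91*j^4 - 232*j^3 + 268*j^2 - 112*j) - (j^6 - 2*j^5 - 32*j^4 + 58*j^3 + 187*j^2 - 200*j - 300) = -14*j^5 + 123*j^4 - 290*j^3 + 81*j^2 + 88*j + 300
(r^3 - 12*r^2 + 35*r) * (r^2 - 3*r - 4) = r^5 - 15*r^4 + 67*r^3 - 57*r^2 - 140*r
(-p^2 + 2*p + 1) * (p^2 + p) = -p^4 + p^3 + 3*p^2 + p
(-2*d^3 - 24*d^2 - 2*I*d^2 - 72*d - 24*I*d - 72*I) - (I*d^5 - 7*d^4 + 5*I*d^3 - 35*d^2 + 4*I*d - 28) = -I*d^5 + 7*d^4 - 2*d^3 - 5*I*d^3 + 11*d^2 - 2*I*d^2 - 72*d - 28*I*d + 28 - 72*I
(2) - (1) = 1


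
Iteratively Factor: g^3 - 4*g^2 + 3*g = (g - 1)*(g^2 - 3*g) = (g - 3)*(g - 1)*(g)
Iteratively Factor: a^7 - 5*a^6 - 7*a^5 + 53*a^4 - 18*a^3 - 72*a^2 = (a)*(a^6 - 5*a^5 - 7*a^4 + 53*a^3 - 18*a^2 - 72*a) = a*(a + 3)*(a^5 - 8*a^4 + 17*a^3 + 2*a^2 - 24*a) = a*(a - 3)*(a + 3)*(a^4 - 5*a^3 + 2*a^2 + 8*a) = a*(a - 3)*(a + 1)*(a + 3)*(a^3 - 6*a^2 + 8*a) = a^2*(a - 3)*(a + 1)*(a + 3)*(a^2 - 6*a + 8) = a^2*(a - 4)*(a - 3)*(a + 1)*(a + 3)*(a - 2)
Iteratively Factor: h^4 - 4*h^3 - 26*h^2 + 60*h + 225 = (h + 3)*(h^3 - 7*h^2 - 5*h + 75) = (h - 5)*(h + 3)*(h^2 - 2*h - 15) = (h - 5)*(h + 3)^2*(h - 5)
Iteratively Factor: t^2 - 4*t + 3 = (t - 3)*(t - 1)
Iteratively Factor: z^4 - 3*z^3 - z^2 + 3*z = (z - 1)*(z^3 - 2*z^2 - 3*z) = (z - 3)*(z - 1)*(z^2 + z) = z*(z - 3)*(z - 1)*(z + 1)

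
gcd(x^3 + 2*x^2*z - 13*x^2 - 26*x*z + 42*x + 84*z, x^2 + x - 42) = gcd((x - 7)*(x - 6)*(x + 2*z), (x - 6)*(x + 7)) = x - 6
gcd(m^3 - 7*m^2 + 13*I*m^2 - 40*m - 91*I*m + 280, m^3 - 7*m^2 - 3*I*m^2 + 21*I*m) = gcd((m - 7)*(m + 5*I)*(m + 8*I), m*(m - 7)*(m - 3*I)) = m - 7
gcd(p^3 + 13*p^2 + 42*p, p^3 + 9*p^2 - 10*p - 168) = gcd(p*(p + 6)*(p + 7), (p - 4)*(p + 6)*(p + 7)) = p^2 + 13*p + 42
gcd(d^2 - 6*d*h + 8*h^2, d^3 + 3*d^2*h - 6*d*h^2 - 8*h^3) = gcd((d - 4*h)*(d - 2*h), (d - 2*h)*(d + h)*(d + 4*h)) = d - 2*h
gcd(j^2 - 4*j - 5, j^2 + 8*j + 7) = j + 1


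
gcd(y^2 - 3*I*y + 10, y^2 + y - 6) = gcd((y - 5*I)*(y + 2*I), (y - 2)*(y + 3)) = 1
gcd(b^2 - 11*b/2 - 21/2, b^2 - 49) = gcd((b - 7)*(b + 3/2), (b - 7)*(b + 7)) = b - 7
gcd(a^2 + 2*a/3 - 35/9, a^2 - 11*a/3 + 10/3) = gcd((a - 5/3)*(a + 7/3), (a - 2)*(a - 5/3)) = a - 5/3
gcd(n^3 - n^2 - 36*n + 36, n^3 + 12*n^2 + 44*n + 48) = n + 6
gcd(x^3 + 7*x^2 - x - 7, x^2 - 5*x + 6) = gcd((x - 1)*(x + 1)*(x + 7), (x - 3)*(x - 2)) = 1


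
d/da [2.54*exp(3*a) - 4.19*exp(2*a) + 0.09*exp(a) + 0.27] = (7.62*exp(2*a) - 8.38*exp(a) + 0.09)*exp(a)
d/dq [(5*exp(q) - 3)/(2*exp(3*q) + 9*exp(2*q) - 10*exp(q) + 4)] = (-20*exp(3*q) - 27*exp(2*q) + 54*exp(q) - 10)*exp(q)/(4*exp(6*q) + 36*exp(5*q) + 41*exp(4*q) - 164*exp(3*q) + 172*exp(2*q) - 80*exp(q) + 16)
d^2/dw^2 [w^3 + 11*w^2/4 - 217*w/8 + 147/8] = 6*w + 11/2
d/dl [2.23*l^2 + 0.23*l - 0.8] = 4.46*l + 0.23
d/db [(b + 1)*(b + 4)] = 2*b + 5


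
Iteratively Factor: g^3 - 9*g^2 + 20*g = (g - 4)*(g^2 - 5*g) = g*(g - 4)*(g - 5)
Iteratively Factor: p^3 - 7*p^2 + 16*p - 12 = (p - 2)*(p^2 - 5*p + 6) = (p - 3)*(p - 2)*(p - 2)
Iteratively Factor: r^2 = (r)*(r)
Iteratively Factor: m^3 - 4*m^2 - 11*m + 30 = (m - 2)*(m^2 - 2*m - 15) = (m - 2)*(m + 3)*(m - 5)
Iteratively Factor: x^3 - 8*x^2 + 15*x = (x)*(x^2 - 8*x + 15) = x*(x - 5)*(x - 3)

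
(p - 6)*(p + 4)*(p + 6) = p^3 + 4*p^2 - 36*p - 144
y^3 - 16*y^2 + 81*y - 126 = (y - 7)*(y - 6)*(y - 3)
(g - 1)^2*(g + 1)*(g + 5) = g^4 + 4*g^3 - 6*g^2 - 4*g + 5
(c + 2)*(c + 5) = c^2 + 7*c + 10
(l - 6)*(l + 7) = l^2 + l - 42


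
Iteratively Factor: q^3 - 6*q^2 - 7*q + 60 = (q - 5)*(q^2 - q - 12) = (q - 5)*(q - 4)*(q + 3)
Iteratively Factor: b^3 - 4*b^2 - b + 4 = (b - 1)*(b^2 - 3*b - 4) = (b - 4)*(b - 1)*(b + 1)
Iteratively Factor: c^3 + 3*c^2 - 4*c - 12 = (c + 2)*(c^2 + c - 6) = (c - 2)*(c + 2)*(c + 3)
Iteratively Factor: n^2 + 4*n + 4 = (n + 2)*(n + 2)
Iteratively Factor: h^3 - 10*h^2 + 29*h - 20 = (h - 4)*(h^2 - 6*h + 5) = (h - 4)*(h - 1)*(h - 5)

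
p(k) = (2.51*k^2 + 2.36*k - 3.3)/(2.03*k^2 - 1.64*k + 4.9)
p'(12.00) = -0.01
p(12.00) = 1.39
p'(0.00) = 0.26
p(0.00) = -0.67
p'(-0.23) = -0.11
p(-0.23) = -0.69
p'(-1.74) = -0.45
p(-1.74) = 0.01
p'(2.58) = 0.22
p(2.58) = 1.37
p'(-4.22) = -0.14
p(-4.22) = 0.66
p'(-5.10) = -0.10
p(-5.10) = 0.76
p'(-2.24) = -0.35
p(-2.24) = 0.21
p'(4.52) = -0.00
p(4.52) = 1.51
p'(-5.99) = -0.07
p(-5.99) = 0.83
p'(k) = (1.64 - 4.06*k)*(2.51*k^2 + 2.36*k - 3.3)/(2.03*k^2 - 1.64*k + 4.9)^2 + (5.02*k + 2.36)/(2.03*k^2 - 1.64*k + 4.9) = (-8.9072*k^2 + 37.996*k + 6.152)/(4.1209*k^4 - 6.6584*k^3 + 22.5836*k^2 - 16.072*k + 24.01)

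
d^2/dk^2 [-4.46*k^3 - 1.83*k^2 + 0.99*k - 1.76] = -26.76*k - 3.66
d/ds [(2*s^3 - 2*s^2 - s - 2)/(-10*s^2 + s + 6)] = 4*(-5*s^4 + s^3 + 6*s^2 - 16*s - 1)/(100*s^4 - 20*s^3 - 119*s^2 + 12*s + 36)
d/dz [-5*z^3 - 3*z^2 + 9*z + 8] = -15*z^2 - 6*z + 9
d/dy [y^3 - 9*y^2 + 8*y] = 3*y^2 - 18*y + 8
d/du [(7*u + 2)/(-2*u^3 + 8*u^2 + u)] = 2*(14*u^3 - 22*u^2 - 16*u - 1)/(u^2*(4*u^4 - 32*u^3 + 60*u^2 + 16*u + 1))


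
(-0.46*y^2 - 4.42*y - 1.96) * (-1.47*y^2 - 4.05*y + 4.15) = 0.6762*y^4 + 8.3604*y^3 + 18.8732*y^2 - 10.405*y - 8.134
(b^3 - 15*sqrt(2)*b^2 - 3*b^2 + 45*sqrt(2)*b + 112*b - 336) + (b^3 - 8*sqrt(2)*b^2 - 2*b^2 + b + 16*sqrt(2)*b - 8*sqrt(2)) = 2*b^3 - 23*sqrt(2)*b^2 - 5*b^2 + 61*sqrt(2)*b + 113*b - 336 - 8*sqrt(2)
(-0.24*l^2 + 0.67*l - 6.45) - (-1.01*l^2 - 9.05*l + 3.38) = 0.77*l^2 + 9.72*l - 9.83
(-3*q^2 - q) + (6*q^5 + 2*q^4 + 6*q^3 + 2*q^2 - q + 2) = 6*q^5 + 2*q^4 + 6*q^3 - q^2 - 2*q + 2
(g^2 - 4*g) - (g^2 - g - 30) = 30 - 3*g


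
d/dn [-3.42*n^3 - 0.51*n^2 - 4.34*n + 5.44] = -10.26*n^2 - 1.02*n - 4.34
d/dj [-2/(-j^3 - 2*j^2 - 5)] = 2*j*(-3*j - 4)/(j^3 + 2*j^2 + 5)^2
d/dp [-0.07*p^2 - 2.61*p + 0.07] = -0.14*p - 2.61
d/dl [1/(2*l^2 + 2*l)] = (-l - 1/2)/(l^2*(l + 1)^2)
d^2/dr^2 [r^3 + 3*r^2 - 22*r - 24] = 6*r + 6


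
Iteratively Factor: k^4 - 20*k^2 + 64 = (k + 2)*(k^3 - 2*k^2 - 16*k + 32) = (k - 2)*(k + 2)*(k^2 - 16) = (k - 4)*(k - 2)*(k + 2)*(k + 4)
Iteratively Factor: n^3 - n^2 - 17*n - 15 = (n + 1)*(n^2 - 2*n - 15) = (n - 5)*(n + 1)*(n + 3)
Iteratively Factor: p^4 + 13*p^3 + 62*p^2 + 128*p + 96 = (p + 3)*(p^3 + 10*p^2 + 32*p + 32) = (p + 3)*(p + 4)*(p^2 + 6*p + 8) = (p + 3)*(p + 4)^2*(p + 2)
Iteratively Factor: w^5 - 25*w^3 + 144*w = (w - 3)*(w^4 + 3*w^3 - 16*w^2 - 48*w) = (w - 3)*(w + 4)*(w^3 - w^2 - 12*w) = (w - 3)*(w + 3)*(w + 4)*(w^2 - 4*w) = (w - 4)*(w - 3)*(w + 3)*(w + 4)*(w)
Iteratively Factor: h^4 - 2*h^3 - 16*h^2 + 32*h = (h - 4)*(h^3 + 2*h^2 - 8*h) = (h - 4)*(h - 2)*(h^2 + 4*h) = (h - 4)*(h - 2)*(h + 4)*(h)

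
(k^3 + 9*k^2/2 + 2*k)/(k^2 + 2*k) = (k^2 + 9*k/2 + 2)/(k + 2)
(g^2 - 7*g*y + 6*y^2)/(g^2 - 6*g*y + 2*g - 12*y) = (g - y)/(g + 2)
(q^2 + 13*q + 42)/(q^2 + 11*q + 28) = (q + 6)/(q + 4)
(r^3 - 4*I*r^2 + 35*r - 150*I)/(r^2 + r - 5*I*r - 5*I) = (r^2 + I*r + 30)/(r + 1)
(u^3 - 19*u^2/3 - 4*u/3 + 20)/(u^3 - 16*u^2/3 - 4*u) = (3*u^2 - u - 10)/(u*(3*u + 2))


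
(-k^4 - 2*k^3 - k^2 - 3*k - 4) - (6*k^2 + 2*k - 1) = -k^4 - 2*k^3 - 7*k^2 - 5*k - 3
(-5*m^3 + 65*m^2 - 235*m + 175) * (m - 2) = -5*m^4 + 75*m^3 - 365*m^2 + 645*m - 350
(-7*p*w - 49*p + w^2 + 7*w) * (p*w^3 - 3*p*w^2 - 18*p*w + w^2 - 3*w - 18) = -7*p^2*w^4 - 28*p^2*w^3 + 273*p^2*w^2 + 882*p^2*w + p*w^5 + 4*p*w^4 - 46*p*w^3 - 154*p*w^2 + 273*p*w + 882*p + w^4 + 4*w^3 - 39*w^2 - 126*w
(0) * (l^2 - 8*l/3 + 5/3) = 0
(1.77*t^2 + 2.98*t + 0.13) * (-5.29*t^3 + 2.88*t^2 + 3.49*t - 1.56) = -9.3633*t^5 - 10.6666*t^4 + 14.072*t^3 + 8.0134*t^2 - 4.1951*t - 0.2028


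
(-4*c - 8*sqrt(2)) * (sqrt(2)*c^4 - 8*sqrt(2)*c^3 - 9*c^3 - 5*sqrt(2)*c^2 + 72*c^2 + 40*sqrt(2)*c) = -4*sqrt(2)*c^5 + 20*c^4 + 32*sqrt(2)*c^4 - 160*c^3 + 92*sqrt(2)*c^3 - 736*sqrt(2)*c^2 + 80*c^2 - 640*c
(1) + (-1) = 0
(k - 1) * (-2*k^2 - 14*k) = -2*k^3 - 12*k^2 + 14*k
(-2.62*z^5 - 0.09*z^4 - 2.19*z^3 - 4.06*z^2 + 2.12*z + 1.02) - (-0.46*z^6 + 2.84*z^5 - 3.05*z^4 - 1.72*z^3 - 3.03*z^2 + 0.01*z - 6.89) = 0.46*z^6 - 5.46*z^5 + 2.96*z^4 - 0.47*z^3 - 1.03*z^2 + 2.11*z + 7.91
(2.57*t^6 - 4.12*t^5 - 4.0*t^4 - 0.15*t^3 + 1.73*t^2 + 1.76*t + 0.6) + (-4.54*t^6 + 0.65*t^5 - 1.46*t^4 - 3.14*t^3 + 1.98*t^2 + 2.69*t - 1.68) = -1.97*t^6 - 3.47*t^5 - 5.46*t^4 - 3.29*t^3 + 3.71*t^2 + 4.45*t - 1.08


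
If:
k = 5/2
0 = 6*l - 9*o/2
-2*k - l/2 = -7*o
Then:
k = 5/2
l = 30/53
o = 40/53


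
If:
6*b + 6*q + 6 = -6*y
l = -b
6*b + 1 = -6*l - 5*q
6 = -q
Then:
No Solution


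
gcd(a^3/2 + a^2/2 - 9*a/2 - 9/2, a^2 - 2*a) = 1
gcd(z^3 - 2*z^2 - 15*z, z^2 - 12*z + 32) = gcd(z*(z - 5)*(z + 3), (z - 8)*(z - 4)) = 1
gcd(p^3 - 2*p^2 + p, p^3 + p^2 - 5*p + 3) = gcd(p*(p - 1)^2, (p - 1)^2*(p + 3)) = p^2 - 2*p + 1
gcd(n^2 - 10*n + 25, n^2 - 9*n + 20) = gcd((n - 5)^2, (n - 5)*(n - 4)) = n - 5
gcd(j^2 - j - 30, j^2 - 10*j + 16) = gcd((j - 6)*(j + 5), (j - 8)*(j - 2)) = 1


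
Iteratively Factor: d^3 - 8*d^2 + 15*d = (d - 5)*(d^2 - 3*d) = (d - 5)*(d - 3)*(d)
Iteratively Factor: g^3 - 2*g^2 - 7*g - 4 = (g + 1)*(g^2 - 3*g - 4) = (g - 4)*(g + 1)*(g + 1)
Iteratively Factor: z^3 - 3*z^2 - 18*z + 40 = (z + 4)*(z^2 - 7*z + 10) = (z - 2)*(z + 4)*(z - 5)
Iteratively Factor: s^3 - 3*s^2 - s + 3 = (s - 3)*(s^2 - 1) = (s - 3)*(s + 1)*(s - 1)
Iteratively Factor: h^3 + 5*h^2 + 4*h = (h + 4)*(h^2 + h) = (h + 1)*(h + 4)*(h)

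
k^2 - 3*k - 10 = (k - 5)*(k + 2)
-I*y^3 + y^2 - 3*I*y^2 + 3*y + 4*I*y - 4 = (y - 1)*(y + 4)*(-I*y + 1)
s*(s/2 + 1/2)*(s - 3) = s^3/2 - s^2 - 3*s/2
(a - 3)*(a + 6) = a^2 + 3*a - 18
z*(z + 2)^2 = z^3 + 4*z^2 + 4*z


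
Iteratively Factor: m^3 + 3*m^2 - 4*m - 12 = (m + 2)*(m^2 + m - 6) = (m - 2)*(m + 2)*(m + 3)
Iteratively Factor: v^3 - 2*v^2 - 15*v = (v)*(v^2 - 2*v - 15) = v*(v - 5)*(v + 3)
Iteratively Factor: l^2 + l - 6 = (l + 3)*(l - 2)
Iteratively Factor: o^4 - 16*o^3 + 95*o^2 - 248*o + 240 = (o - 4)*(o^3 - 12*o^2 + 47*o - 60) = (o - 5)*(o - 4)*(o^2 - 7*o + 12) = (o - 5)*(o - 4)^2*(o - 3)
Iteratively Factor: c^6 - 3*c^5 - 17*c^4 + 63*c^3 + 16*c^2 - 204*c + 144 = (c - 3)*(c^5 - 17*c^3 + 12*c^2 + 52*c - 48) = (c - 3)*(c - 1)*(c^4 + c^3 - 16*c^2 - 4*c + 48) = (c - 3)*(c - 1)*(c + 2)*(c^3 - c^2 - 14*c + 24) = (c - 3)*(c - 2)*(c - 1)*(c + 2)*(c^2 + c - 12) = (c - 3)^2*(c - 2)*(c - 1)*(c + 2)*(c + 4)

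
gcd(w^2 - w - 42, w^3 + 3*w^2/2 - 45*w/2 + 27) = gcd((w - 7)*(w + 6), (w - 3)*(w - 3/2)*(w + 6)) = w + 6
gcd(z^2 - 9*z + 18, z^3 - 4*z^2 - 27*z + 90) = z^2 - 9*z + 18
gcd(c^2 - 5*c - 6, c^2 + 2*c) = 1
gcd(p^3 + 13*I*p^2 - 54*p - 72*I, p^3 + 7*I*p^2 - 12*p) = p^2 + 7*I*p - 12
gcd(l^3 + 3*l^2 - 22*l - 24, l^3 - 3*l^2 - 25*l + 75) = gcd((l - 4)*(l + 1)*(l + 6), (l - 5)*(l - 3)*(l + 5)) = 1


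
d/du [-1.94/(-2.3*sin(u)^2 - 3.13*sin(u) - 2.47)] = -(8.924*sin(u) + 6.0722)*cos(u)/(2.3*sin(u)^2 + 3.13*sin(u) + 2.47)^2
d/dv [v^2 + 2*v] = 2*v + 2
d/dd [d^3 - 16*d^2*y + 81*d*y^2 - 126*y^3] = 3*d^2 - 32*d*y + 81*y^2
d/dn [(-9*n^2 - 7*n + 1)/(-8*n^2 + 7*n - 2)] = (-119*n^2 + 52*n + 7)/(64*n^4 - 112*n^3 + 81*n^2 - 28*n + 4)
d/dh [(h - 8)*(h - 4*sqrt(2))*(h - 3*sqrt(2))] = 3*h^2 - 14*sqrt(2)*h - 16*h + 24 + 56*sqrt(2)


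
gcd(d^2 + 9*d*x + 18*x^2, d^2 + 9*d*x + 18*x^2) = d^2 + 9*d*x + 18*x^2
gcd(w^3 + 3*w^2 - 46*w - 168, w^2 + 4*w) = w + 4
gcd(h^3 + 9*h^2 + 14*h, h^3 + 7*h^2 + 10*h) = h^2 + 2*h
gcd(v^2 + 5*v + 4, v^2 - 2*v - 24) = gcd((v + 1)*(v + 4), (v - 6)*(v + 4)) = v + 4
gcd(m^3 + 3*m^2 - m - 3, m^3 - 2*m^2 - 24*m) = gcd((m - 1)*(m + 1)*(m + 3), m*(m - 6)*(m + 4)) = 1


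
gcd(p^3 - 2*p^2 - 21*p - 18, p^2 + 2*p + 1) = p + 1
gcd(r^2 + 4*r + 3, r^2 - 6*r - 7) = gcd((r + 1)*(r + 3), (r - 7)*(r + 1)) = r + 1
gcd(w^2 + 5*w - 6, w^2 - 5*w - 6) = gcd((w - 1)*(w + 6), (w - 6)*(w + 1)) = 1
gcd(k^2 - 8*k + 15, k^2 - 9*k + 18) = k - 3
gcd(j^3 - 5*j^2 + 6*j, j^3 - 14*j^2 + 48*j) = j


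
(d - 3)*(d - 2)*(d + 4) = d^3 - d^2 - 14*d + 24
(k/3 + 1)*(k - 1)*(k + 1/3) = k^3/3 + 7*k^2/9 - 7*k/9 - 1/3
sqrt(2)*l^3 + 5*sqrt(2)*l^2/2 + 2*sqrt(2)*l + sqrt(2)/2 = (l + 1)^2*(sqrt(2)*l + sqrt(2)/2)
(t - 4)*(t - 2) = t^2 - 6*t + 8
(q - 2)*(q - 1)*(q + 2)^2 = q^4 + q^3 - 6*q^2 - 4*q + 8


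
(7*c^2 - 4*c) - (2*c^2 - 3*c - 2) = 5*c^2 - c + 2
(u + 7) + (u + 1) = 2*u + 8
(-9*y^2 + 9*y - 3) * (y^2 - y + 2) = -9*y^4 + 18*y^3 - 30*y^2 + 21*y - 6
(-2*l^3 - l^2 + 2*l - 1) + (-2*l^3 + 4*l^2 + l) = -4*l^3 + 3*l^2 + 3*l - 1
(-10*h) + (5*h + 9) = 9 - 5*h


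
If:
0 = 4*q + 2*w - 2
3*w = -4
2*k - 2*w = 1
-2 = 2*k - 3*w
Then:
No Solution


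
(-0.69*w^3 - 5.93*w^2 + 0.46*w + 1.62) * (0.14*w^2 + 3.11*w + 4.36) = -0.0966*w^5 - 2.9761*w^4 - 21.3863*w^3 - 24.1974*w^2 + 7.0438*w + 7.0632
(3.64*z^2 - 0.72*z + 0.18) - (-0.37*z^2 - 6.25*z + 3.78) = 4.01*z^2 + 5.53*z - 3.6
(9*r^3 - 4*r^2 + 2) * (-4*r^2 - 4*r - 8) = -36*r^5 - 20*r^4 - 56*r^3 + 24*r^2 - 8*r - 16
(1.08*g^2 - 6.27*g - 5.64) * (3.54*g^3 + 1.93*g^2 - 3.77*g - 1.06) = 3.8232*g^5 - 20.1114*g^4 - 36.1383*g^3 + 11.6079*g^2 + 27.909*g + 5.9784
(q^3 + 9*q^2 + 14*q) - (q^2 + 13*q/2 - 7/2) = q^3 + 8*q^2 + 15*q/2 + 7/2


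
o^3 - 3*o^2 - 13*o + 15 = (o - 5)*(o - 1)*(o + 3)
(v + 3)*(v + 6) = v^2 + 9*v + 18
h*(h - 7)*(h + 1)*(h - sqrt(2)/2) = h^4 - 6*h^3 - sqrt(2)*h^3/2 - 7*h^2 + 3*sqrt(2)*h^2 + 7*sqrt(2)*h/2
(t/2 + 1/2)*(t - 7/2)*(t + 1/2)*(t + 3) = t^4/2 + t^3/2 - 43*t^2/8 - 8*t - 21/8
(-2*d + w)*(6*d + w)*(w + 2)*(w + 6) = -12*d^2*w^2 - 96*d^2*w - 144*d^2 + 4*d*w^3 + 32*d*w^2 + 48*d*w + w^4 + 8*w^3 + 12*w^2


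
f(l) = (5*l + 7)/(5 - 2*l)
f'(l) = 5/(5 - 2*l) + 2*(5*l + 7)/(5 - 2*l)^2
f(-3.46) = -0.86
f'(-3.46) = 0.27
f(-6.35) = -1.40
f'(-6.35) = 0.12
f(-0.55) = 0.70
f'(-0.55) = 1.05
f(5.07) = -6.29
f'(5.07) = 1.48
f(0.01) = 1.42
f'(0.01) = 1.57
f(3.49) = -12.35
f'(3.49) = 9.95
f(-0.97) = 0.31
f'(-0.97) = 0.81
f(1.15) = 4.72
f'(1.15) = 5.35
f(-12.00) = -1.83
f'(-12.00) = 0.05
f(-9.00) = -1.65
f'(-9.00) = 0.07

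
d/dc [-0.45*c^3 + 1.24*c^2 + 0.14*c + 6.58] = -1.35*c^2 + 2.48*c + 0.14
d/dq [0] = 0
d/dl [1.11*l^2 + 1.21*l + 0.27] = 2.22*l + 1.21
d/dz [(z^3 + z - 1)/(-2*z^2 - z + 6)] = ((4*z + 1)*(z^3 + z - 1) - (3*z^2 + 1)*(2*z^2 + z - 6))/(2*z^2 + z - 6)^2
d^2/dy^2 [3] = 0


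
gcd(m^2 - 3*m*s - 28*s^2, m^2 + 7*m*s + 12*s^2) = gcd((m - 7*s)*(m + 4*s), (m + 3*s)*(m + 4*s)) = m + 4*s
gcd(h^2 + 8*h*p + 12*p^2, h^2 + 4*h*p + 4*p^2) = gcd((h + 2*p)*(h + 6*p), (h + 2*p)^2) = h + 2*p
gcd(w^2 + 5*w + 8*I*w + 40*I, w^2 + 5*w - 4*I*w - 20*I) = w + 5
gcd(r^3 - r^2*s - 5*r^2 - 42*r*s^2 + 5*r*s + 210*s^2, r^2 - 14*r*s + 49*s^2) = r - 7*s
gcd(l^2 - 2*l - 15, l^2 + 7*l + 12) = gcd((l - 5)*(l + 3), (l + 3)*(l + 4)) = l + 3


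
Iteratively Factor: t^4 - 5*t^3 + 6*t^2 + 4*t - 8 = (t - 2)*(t^3 - 3*t^2 + 4) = (t - 2)^2*(t^2 - t - 2) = (t - 2)^2*(t + 1)*(t - 2)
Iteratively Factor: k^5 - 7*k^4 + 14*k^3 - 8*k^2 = (k)*(k^4 - 7*k^3 + 14*k^2 - 8*k) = k*(k - 4)*(k^3 - 3*k^2 + 2*k) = k*(k - 4)*(k - 1)*(k^2 - 2*k) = k^2*(k - 4)*(k - 1)*(k - 2)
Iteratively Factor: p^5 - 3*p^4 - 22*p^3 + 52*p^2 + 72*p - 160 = (p + 4)*(p^4 - 7*p^3 + 6*p^2 + 28*p - 40) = (p - 5)*(p + 4)*(p^3 - 2*p^2 - 4*p + 8) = (p - 5)*(p - 2)*(p + 4)*(p^2 - 4) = (p - 5)*(p - 2)*(p + 2)*(p + 4)*(p - 2)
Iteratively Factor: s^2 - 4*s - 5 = (s + 1)*(s - 5)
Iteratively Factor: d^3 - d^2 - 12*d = (d - 4)*(d^2 + 3*d) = d*(d - 4)*(d + 3)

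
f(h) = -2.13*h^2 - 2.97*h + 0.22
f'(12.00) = -54.09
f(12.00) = -342.14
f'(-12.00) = 48.15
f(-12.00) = -270.86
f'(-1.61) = 3.89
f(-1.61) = -0.52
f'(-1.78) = 4.61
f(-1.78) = -1.24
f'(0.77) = -6.25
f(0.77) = -3.33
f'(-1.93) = 5.25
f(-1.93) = -1.98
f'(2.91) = -15.37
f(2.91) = -26.46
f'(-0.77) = 0.31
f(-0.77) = 1.24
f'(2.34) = -12.94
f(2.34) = -18.39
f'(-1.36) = 2.82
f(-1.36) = 0.32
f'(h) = -4.26*h - 2.97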